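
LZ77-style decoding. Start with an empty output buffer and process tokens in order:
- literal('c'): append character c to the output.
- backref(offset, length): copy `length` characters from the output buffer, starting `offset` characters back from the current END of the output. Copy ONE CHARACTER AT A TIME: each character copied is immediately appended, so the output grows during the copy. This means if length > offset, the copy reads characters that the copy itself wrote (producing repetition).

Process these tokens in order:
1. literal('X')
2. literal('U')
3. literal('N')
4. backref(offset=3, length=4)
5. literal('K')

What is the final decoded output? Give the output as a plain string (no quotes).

Token 1: literal('X'). Output: "X"
Token 2: literal('U'). Output: "XU"
Token 3: literal('N'). Output: "XUN"
Token 4: backref(off=3, len=4) (overlapping!). Copied 'XUNX' from pos 0. Output: "XUNXUNX"
Token 5: literal('K'). Output: "XUNXUNXK"

Answer: XUNXUNXK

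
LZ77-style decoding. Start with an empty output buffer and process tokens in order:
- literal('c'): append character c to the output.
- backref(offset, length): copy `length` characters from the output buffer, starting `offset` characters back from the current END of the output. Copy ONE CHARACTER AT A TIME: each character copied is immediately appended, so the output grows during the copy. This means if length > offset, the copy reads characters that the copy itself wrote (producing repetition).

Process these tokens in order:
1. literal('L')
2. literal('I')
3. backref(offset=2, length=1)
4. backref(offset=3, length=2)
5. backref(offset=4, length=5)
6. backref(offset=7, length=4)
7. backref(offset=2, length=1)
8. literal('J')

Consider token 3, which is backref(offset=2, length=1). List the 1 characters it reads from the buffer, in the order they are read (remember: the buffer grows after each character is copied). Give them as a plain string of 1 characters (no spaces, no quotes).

Answer: L

Derivation:
Token 1: literal('L'). Output: "L"
Token 2: literal('I'). Output: "LI"
Token 3: backref(off=2, len=1). Buffer before: "LI" (len 2)
  byte 1: read out[0]='L', append. Buffer now: "LIL"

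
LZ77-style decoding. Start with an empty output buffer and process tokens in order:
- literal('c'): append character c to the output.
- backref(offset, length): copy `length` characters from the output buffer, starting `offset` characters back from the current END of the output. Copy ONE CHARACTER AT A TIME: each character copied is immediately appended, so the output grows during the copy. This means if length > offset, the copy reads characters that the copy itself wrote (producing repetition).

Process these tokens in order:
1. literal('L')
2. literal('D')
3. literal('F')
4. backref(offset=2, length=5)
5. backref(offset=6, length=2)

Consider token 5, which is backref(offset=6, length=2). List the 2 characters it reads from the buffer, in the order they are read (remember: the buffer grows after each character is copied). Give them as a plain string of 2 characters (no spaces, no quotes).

Token 1: literal('L'). Output: "L"
Token 2: literal('D'). Output: "LD"
Token 3: literal('F'). Output: "LDF"
Token 4: backref(off=2, len=5) (overlapping!). Copied 'DFDFD' from pos 1. Output: "LDFDFDFD"
Token 5: backref(off=6, len=2). Buffer before: "LDFDFDFD" (len 8)
  byte 1: read out[2]='F', append. Buffer now: "LDFDFDFDF"
  byte 2: read out[3]='D', append. Buffer now: "LDFDFDFDFD"

Answer: FD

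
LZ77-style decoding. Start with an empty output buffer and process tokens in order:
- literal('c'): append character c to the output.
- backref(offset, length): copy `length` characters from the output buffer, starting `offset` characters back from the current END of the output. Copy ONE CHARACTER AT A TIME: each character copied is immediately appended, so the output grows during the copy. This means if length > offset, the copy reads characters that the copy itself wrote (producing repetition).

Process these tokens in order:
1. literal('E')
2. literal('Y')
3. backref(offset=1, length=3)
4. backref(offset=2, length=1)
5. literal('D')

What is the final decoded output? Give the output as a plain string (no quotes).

Token 1: literal('E'). Output: "E"
Token 2: literal('Y'). Output: "EY"
Token 3: backref(off=1, len=3) (overlapping!). Copied 'YYY' from pos 1. Output: "EYYYY"
Token 4: backref(off=2, len=1). Copied 'Y' from pos 3. Output: "EYYYYY"
Token 5: literal('D'). Output: "EYYYYYD"

Answer: EYYYYYD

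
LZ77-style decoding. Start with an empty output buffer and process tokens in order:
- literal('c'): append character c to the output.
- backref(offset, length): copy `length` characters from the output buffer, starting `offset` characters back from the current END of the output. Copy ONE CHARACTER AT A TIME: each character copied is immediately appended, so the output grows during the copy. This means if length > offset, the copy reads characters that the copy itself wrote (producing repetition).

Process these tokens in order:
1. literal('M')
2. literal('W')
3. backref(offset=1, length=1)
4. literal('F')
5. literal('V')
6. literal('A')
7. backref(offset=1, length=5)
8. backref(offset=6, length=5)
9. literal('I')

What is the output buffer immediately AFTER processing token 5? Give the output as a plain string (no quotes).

Answer: MWWFV

Derivation:
Token 1: literal('M'). Output: "M"
Token 2: literal('W'). Output: "MW"
Token 3: backref(off=1, len=1). Copied 'W' from pos 1. Output: "MWW"
Token 4: literal('F'). Output: "MWWF"
Token 5: literal('V'). Output: "MWWFV"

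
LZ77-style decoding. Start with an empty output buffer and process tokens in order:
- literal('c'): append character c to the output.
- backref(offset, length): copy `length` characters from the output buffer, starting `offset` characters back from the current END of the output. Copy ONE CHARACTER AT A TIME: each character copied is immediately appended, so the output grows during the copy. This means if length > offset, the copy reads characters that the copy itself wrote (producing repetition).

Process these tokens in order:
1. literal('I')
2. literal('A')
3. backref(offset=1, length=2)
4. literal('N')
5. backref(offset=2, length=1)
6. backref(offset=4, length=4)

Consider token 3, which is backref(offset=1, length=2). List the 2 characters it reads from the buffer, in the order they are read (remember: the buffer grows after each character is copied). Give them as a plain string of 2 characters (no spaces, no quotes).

Answer: AA

Derivation:
Token 1: literal('I'). Output: "I"
Token 2: literal('A'). Output: "IA"
Token 3: backref(off=1, len=2). Buffer before: "IA" (len 2)
  byte 1: read out[1]='A', append. Buffer now: "IAA"
  byte 2: read out[2]='A', append. Buffer now: "IAAA"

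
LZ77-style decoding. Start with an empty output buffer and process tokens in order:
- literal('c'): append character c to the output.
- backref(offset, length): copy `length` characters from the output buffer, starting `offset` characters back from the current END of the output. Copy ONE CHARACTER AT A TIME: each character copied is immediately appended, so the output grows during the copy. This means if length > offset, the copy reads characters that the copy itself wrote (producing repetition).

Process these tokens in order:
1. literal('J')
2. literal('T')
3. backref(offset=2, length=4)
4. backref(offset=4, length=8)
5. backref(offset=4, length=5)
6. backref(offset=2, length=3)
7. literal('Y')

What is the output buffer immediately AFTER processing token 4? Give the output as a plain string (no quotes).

Answer: JTJTJTJTJTJTJT

Derivation:
Token 1: literal('J'). Output: "J"
Token 2: literal('T'). Output: "JT"
Token 3: backref(off=2, len=4) (overlapping!). Copied 'JTJT' from pos 0. Output: "JTJTJT"
Token 4: backref(off=4, len=8) (overlapping!). Copied 'JTJTJTJT' from pos 2. Output: "JTJTJTJTJTJTJT"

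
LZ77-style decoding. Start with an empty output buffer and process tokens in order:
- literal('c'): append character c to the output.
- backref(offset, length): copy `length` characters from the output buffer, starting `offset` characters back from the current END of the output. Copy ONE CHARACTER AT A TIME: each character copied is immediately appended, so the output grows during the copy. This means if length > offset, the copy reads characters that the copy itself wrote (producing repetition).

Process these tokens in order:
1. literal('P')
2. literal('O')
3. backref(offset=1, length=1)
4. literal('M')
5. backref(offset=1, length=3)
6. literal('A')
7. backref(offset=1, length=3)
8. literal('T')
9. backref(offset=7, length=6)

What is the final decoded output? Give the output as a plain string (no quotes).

Answer: POOMMMMAAAATMMAAAA

Derivation:
Token 1: literal('P'). Output: "P"
Token 2: literal('O'). Output: "PO"
Token 3: backref(off=1, len=1). Copied 'O' from pos 1. Output: "POO"
Token 4: literal('M'). Output: "POOM"
Token 5: backref(off=1, len=3) (overlapping!). Copied 'MMM' from pos 3. Output: "POOMMMM"
Token 6: literal('A'). Output: "POOMMMMA"
Token 7: backref(off=1, len=3) (overlapping!). Copied 'AAA' from pos 7. Output: "POOMMMMAAAA"
Token 8: literal('T'). Output: "POOMMMMAAAAT"
Token 9: backref(off=7, len=6). Copied 'MMAAAA' from pos 5. Output: "POOMMMMAAAATMMAAAA"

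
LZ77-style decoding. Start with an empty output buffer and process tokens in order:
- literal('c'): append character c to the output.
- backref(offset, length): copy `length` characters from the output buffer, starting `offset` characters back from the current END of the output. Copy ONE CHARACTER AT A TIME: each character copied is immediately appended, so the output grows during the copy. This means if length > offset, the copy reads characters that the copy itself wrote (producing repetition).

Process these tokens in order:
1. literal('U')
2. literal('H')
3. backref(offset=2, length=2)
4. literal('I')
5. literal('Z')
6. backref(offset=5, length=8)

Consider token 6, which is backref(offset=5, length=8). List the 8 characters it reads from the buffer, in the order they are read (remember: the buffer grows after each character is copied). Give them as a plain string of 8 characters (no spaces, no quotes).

Answer: HUHIZHUH

Derivation:
Token 1: literal('U'). Output: "U"
Token 2: literal('H'). Output: "UH"
Token 3: backref(off=2, len=2). Copied 'UH' from pos 0. Output: "UHUH"
Token 4: literal('I'). Output: "UHUHI"
Token 5: literal('Z'). Output: "UHUHIZ"
Token 6: backref(off=5, len=8). Buffer before: "UHUHIZ" (len 6)
  byte 1: read out[1]='H', append. Buffer now: "UHUHIZH"
  byte 2: read out[2]='U', append. Buffer now: "UHUHIZHU"
  byte 3: read out[3]='H', append. Buffer now: "UHUHIZHUH"
  byte 4: read out[4]='I', append. Buffer now: "UHUHIZHUHI"
  byte 5: read out[5]='Z', append. Buffer now: "UHUHIZHUHIZ"
  byte 6: read out[6]='H', append. Buffer now: "UHUHIZHUHIZH"
  byte 7: read out[7]='U', append. Buffer now: "UHUHIZHUHIZHU"
  byte 8: read out[8]='H', append. Buffer now: "UHUHIZHUHIZHUH"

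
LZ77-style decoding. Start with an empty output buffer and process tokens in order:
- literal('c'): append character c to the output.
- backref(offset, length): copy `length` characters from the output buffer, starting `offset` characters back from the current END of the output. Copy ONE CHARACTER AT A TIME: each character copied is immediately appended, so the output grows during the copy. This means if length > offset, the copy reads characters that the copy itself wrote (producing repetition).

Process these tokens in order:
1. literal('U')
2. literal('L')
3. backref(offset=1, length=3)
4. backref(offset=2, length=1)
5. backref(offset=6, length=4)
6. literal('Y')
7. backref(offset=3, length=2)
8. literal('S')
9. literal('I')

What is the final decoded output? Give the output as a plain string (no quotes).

Token 1: literal('U'). Output: "U"
Token 2: literal('L'). Output: "UL"
Token 3: backref(off=1, len=3) (overlapping!). Copied 'LLL' from pos 1. Output: "ULLLL"
Token 4: backref(off=2, len=1). Copied 'L' from pos 3. Output: "ULLLLL"
Token 5: backref(off=6, len=4). Copied 'ULLL' from pos 0. Output: "ULLLLLULLL"
Token 6: literal('Y'). Output: "ULLLLLULLLY"
Token 7: backref(off=3, len=2). Copied 'LL' from pos 8. Output: "ULLLLLULLLYLL"
Token 8: literal('S'). Output: "ULLLLLULLLYLLS"
Token 9: literal('I'). Output: "ULLLLLULLLYLLSI"

Answer: ULLLLLULLLYLLSI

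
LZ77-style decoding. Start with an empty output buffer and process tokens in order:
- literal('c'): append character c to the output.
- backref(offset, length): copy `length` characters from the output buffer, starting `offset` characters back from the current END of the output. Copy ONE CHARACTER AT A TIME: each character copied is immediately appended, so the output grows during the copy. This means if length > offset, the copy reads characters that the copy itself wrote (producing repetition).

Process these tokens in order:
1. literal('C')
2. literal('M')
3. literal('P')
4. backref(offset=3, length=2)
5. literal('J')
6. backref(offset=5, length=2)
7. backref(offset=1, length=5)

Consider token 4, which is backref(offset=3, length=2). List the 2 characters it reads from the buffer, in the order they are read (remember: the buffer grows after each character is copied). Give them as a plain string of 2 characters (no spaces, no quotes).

Token 1: literal('C'). Output: "C"
Token 2: literal('M'). Output: "CM"
Token 3: literal('P'). Output: "CMP"
Token 4: backref(off=3, len=2). Buffer before: "CMP" (len 3)
  byte 1: read out[0]='C', append. Buffer now: "CMPC"
  byte 2: read out[1]='M', append. Buffer now: "CMPCM"

Answer: CM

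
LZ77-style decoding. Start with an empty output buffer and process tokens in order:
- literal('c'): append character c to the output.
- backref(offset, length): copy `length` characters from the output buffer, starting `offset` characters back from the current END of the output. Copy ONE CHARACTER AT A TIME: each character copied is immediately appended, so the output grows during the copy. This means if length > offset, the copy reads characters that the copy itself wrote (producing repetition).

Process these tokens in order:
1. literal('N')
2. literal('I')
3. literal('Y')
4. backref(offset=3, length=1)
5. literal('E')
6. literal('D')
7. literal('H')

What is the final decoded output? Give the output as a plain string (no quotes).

Answer: NIYNEDH

Derivation:
Token 1: literal('N'). Output: "N"
Token 2: literal('I'). Output: "NI"
Token 3: literal('Y'). Output: "NIY"
Token 4: backref(off=3, len=1). Copied 'N' from pos 0. Output: "NIYN"
Token 5: literal('E'). Output: "NIYNE"
Token 6: literal('D'). Output: "NIYNED"
Token 7: literal('H'). Output: "NIYNEDH"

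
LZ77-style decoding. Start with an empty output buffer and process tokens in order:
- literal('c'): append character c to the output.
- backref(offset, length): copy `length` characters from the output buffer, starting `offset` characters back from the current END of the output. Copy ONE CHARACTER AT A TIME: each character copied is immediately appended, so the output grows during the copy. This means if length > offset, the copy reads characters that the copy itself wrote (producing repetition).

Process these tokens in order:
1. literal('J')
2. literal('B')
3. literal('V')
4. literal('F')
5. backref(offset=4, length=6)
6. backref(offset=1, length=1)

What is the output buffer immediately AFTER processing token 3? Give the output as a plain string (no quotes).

Answer: JBV

Derivation:
Token 1: literal('J'). Output: "J"
Token 2: literal('B'). Output: "JB"
Token 3: literal('V'). Output: "JBV"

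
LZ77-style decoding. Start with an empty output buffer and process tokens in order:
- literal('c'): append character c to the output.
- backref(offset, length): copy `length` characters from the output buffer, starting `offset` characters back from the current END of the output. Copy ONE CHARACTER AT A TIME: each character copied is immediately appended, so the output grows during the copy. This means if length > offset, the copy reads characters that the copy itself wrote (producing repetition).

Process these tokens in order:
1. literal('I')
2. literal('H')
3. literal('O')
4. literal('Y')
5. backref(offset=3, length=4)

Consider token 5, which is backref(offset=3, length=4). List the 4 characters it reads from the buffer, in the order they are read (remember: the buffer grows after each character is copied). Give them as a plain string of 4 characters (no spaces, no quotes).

Token 1: literal('I'). Output: "I"
Token 2: literal('H'). Output: "IH"
Token 3: literal('O'). Output: "IHO"
Token 4: literal('Y'). Output: "IHOY"
Token 5: backref(off=3, len=4). Buffer before: "IHOY" (len 4)
  byte 1: read out[1]='H', append. Buffer now: "IHOYH"
  byte 2: read out[2]='O', append. Buffer now: "IHOYHO"
  byte 3: read out[3]='Y', append. Buffer now: "IHOYHOY"
  byte 4: read out[4]='H', append. Buffer now: "IHOYHOYH"

Answer: HOYH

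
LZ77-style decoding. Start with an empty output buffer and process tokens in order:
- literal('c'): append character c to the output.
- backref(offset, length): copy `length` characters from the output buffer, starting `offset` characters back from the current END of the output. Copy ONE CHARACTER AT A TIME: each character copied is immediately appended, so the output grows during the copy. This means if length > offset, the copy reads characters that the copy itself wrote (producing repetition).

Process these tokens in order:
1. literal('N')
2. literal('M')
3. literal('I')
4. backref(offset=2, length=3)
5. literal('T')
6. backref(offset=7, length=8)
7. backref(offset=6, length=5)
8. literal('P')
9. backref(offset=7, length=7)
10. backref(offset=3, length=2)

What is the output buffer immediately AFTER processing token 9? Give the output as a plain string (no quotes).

Answer: NMIMIMTNMIMIMTNIMIMTPNIMIMTP

Derivation:
Token 1: literal('N'). Output: "N"
Token 2: literal('M'). Output: "NM"
Token 3: literal('I'). Output: "NMI"
Token 4: backref(off=2, len=3) (overlapping!). Copied 'MIM' from pos 1. Output: "NMIMIM"
Token 5: literal('T'). Output: "NMIMIMT"
Token 6: backref(off=7, len=8) (overlapping!). Copied 'NMIMIMTN' from pos 0. Output: "NMIMIMTNMIMIMTN"
Token 7: backref(off=6, len=5). Copied 'IMIMT' from pos 9. Output: "NMIMIMTNMIMIMTNIMIMT"
Token 8: literal('P'). Output: "NMIMIMTNMIMIMTNIMIMTP"
Token 9: backref(off=7, len=7). Copied 'NIMIMTP' from pos 14. Output: "NMIMIMTNMIMIMTNIMIMTPNIMIMTP"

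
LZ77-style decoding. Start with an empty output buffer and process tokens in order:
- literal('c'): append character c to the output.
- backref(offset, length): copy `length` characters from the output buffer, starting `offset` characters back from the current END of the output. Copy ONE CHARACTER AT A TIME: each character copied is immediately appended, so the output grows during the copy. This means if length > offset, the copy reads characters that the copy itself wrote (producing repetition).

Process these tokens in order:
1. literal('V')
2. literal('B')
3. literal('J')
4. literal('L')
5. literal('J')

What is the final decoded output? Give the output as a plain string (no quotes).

Answer: VBJLJ

Derivation:
Token 1: literal('V'). Output: "V"
Token 2: literal('B'). Output: "VB"
Token 3: literal('J'). Output: "VBJ"
Token 4: literal('L'). Output: "VBJL"
Token 5: literal('J'). Output: "VBJLJ"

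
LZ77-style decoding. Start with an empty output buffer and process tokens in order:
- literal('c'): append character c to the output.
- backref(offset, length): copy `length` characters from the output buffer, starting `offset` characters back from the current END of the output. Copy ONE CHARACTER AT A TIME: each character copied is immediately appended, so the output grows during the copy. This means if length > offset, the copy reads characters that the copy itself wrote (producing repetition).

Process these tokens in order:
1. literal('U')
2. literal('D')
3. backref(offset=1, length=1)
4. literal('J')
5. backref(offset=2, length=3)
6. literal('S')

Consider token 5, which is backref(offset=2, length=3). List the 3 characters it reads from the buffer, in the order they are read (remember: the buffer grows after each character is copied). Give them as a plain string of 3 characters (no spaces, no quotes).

Answer: DJD

Derivation:
Token 1: literal('U'). Output: "U"
Token 2: literal('D'). Output: "UD"
Token 3: backref(off=1, len=1). Copied 'D' from pos 1. Output: "UDD"
Token 4: literal('J'). Output: "UDDJ"
Token 5: backref(off=2, len=3). Buffer before: "UDDJ" (len 4)
  byte 1: read out[2]='D', append. Buffer now: "UDDJD"
  byte 2: read out[3]='J', append. Buffer now: "UDDJDJ"
  byte 3: read out[4]='D', append. Buffer now: "UDDJDJD"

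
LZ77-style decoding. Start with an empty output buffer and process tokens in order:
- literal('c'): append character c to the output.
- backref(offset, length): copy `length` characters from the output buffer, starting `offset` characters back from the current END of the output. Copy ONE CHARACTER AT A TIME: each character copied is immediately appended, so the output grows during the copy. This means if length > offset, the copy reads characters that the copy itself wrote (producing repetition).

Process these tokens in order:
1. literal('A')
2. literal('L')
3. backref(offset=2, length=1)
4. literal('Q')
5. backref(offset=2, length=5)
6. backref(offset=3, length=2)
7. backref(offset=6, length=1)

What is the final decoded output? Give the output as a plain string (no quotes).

Answer: ALAQAQAQAAQQ

Derivation:
Token 1: literal('A'). Output: "A"
Token 2: literal('L'). Output: "AL"
Token 3: backref(off=2, len=1). Copied 'A' from pos 0. Output: "ALA"
Token 4: literal('Q'). Output: "ALAQ"
Token 5: backref(off=2, len=5) (overlapping!). Copied 'AQAQA' from pos 2. Output: "ALAQAQAQA"
Token 6: backref(off=3, len=2). Copied 'AQ' from pos 6. Output: "ALAQAQAQAAQ"
Token 7: backref(off=6, len=1). Copied 'Q' from pos 5. Output: "ALAQAQAQAAQQ"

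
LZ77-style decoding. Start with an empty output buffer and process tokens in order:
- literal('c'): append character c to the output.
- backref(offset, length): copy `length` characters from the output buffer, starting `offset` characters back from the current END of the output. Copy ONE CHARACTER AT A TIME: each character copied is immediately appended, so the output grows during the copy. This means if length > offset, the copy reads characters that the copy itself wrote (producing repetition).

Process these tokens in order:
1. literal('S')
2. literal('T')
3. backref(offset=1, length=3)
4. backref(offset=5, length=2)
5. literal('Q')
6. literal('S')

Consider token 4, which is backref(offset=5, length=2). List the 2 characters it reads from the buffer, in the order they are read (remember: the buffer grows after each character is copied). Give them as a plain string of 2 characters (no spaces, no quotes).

Token 1: literal('S'). Output: "S"
Token 2: literal('T'). Output: "ST"
Token 3: backref(off=1, len=3) (overlapping!). Copied 'TTT' from pos 1. Output: "STTTT"
Token 4: backref(off=5, len=2). Buffer before: "STTTT" (len 5)
  byte 1: read out[0]='S', append. Buffer now: "STTTTS"
  byte 2: read out[1]='T', append. Buffer now: "STTTTST"

Answer: ST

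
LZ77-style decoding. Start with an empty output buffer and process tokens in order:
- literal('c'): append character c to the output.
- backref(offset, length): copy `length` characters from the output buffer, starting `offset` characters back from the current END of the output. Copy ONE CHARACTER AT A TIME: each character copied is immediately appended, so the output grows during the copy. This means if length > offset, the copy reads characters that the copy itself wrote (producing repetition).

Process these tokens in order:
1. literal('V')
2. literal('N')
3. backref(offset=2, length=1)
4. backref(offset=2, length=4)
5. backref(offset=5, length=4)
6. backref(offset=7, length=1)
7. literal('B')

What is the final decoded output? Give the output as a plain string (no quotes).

Answer: VNVNVNVVNVNVB

Derivation:
Token 1: literal('V'). Output: "V"
Token 2: literal('N'). Output: "VN"
Token 3: backref(off=2, len=1). Copied 'V' from pos 0. Output: "VNV"
Token 4: backref(off=2, len=4) (overlapping!). Copied 'NVNV' from pos 1. Output: "VNVNVNV"
Token 5: backref(off=5, len=4). Copied 'VNVN' from pos 2. Output: "VNVNVNVVNVN"
Token 6: backref(off=7, len=1). Copied 'V' from pos 4. Output: "VNVNVNVVNVNV"
Token 7: literal('B'). Output: "VNVNVNVVNVNVB"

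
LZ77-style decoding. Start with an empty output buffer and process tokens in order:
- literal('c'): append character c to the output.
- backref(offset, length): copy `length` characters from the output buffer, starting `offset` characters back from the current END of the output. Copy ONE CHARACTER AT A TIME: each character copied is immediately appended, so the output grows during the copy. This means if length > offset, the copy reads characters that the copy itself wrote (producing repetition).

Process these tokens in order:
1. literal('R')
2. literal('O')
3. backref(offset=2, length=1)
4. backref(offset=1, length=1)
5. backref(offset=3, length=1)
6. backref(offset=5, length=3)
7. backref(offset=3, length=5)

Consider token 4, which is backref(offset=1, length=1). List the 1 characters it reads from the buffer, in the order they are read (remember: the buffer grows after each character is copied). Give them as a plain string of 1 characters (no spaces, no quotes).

Token 1: literal('R'). Output: "R"
Token 2: literal('O'). Output: "RO"
Token 3: backref(off=2, len=1). Copied 'R' from pos 0. Output: "ROR"
Token 4: backref(off=1, len=1). Buffer before: "ROR" (len 3)
  byte 1: read out[2]='R', append. Buffer now: "RORR"

Answer: R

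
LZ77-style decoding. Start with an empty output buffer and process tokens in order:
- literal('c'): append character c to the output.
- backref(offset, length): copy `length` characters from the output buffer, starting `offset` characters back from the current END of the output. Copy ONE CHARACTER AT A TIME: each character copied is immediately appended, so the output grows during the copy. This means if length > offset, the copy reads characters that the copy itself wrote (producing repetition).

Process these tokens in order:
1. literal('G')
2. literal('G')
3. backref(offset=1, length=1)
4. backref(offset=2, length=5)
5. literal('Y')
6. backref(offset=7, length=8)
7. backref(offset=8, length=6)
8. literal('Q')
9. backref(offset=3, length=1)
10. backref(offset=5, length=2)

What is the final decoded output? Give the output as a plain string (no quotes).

Answer: GGGGGGGGYGGGGGGYGGGGGGGQGGG

Derivation:
Token 1: literal('G'). Output: "G"
Token 2: literal('G'). Output: "GG"
Token 3: backref(off=1, len=1). Copied 'G' from pos 1. Output: "GGG"
Token 4: backref(off=2, len=5) (overlapping!). Copied 'GGGGG' from pos 1. Output: "GGGGGGGG"
Token 5: literal('Y'). Output: "GGGGGGGGY"
Token 6: backref(off=7, len=8) (overlapping!). Copied 'GGGGGGYG' from pos 2. Output: "GGGGGGGGYGGGGGGYG"
Token 7: backref(off=8, len=6). Copied 'GGGGGG' from pos 9. Output: "GGGGGGGGYGGGGGGYGGGGGGG"
Token 8: literal('Q'). Output: "GGGGGGGGYGGGGGGYGGGGGGGQ"
Token 9: backref(off=3, len=1). Copied 'G' from pos 21. Output: "GGGGGGGGYGGGGGGYGGGGGGGQG"
Token 10: backref(off=5, len=2). Copied 'GG' from pos 20. Output: "GGGGGGGGYGGGGGGYGGGGGGGQGGG"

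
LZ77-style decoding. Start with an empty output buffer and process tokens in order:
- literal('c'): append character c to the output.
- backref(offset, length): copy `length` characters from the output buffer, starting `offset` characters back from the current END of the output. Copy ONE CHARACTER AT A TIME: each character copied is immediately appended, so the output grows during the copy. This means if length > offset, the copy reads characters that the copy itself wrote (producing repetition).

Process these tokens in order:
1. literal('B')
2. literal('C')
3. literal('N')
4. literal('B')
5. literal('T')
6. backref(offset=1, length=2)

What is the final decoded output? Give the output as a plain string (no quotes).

Answer: BCNBTTT

Derivation:
Token 1: literal('B'). Output: "B"
Token 2: literal('C'). Output: "BC"
Token 3: literal('N'). Output: "BCN"
Token 4: literal('B'). Output: "BCNB"
Token 5: literal('T'). Output: "BCNBT"
Token 6: backref(off=1, len=2) (overlapping!). Copied 'TT' from pos 4. Output: "BCNBTTT"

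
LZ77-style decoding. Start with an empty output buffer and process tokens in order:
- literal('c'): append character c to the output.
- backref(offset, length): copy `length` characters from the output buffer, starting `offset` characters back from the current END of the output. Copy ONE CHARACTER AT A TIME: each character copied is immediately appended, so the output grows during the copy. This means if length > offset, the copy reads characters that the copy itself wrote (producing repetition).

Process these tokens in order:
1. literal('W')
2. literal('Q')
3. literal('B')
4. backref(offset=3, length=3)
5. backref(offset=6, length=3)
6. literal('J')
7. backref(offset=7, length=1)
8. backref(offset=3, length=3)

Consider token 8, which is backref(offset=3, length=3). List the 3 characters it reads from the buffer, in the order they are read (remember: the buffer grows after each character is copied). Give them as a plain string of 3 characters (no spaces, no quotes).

Token 1: literal('W'). Output: "W"
Token 2: literal('Q'). Output: "WQ"
Token 3: literal('B'). Output: "WQB"
Token 4: backref(off=3, len=3). Copied 'WQB' from pos 0. Output: "WQBWQB"
Token 5: backref(off=6, len=3). Copied 'WQB' from pos 0. Output: "WQBWQBWQB"
Token 6: literal('J'). Output: "WQBWQBWQBJ"
Token 7: backref(off=7, len=1). Copied 'W' from pos 3. Output: "WQBWQBWQBJW"
Token 8: backref(off=3, len=3). Buffer before: "WQBWQBWQBJW" (len 11)
  byte 1: read out[8]='B', append. Buffer now: "WQBWQBWQBJWB"
  byte 2: read out[9]='J', append. Buffer now: "WQBWQBWQBJWBJ"
  byte 3: read out[10]='W', append. Buffer now: "WQBWQBWQBJWBJW"

Answer: BJW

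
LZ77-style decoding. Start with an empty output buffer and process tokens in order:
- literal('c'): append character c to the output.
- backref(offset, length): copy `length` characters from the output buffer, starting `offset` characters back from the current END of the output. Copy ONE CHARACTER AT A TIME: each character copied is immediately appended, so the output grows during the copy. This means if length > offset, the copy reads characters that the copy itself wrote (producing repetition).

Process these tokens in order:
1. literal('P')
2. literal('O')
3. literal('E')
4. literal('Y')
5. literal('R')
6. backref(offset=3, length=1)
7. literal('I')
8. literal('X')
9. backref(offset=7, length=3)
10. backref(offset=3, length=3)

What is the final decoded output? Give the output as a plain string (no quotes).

Token 1: literal('P'). Output: "P"
Token 2: literal('O'). Output: "PO"
Token 3: literal('E'). Output: "POE"
Token 4: literal('Y'). Output: "POEY"
Token 5: literal('R'). Output: "POEYR"
Token 6: backref(off=3, len=1). Copied 'E' from pos 2. Output: "POEYRE"
Token 7: literal('I'). Output: "POEYREI"
Token 8: literal('X'). Output: "POEYREIX"
Token 9: backref(off=7, len=3). Copied 'OEY' from pos 1. Output: "POEYREIXOEY"
Token 10: backref(off=3, len=3). Copied 'OEY' from pos 8. Output: "POEYREIXOEYOEY"

Answer: POEYREIXOEYOEY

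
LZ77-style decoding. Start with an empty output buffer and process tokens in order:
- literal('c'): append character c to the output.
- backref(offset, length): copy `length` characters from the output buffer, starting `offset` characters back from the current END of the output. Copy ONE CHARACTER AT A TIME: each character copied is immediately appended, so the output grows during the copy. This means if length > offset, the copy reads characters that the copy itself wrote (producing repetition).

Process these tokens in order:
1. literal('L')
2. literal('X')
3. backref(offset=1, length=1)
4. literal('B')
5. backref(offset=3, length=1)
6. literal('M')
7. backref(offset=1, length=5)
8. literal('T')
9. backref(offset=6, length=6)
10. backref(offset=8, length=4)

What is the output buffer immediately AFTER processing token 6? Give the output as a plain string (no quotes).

Token 1: literal('L'). Output: "L"
Token 2: literal('X'). Output: "LX"
Token 3: backref(off=1, len=1). Copied 'X' from pos 1. Output: "LXX"
Token 4: literal('B'). Output: "LXXB"
Token 5: backref(off=3, len=1). Copied 'X' from pos 1. Output: "LXXBX"
Token 6: literal('M'). Output: "LXXBXM"

Answer: LXXBXM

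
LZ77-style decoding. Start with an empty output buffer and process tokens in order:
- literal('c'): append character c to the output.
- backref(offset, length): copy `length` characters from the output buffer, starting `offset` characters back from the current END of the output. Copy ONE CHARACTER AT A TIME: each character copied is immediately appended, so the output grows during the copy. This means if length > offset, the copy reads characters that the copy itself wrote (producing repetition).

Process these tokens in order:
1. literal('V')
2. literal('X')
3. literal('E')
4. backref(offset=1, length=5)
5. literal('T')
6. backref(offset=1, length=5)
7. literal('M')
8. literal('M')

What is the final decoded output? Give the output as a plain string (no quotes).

Token 1: literal('V'). Output: "V"
Token 2: literal('X'). Output: "VX"
Token 3: literal('E'). Output: "VXE"
Token 4: backref(off=1, len=5) (overlapping!). Copied 'EEEEE' from pos 2. Output: "VXEEEEEE"
Token 5: literal('T'). Output: "VXEEEEEET"
Token 6: backref(off=1, len=5) (overlapping!). Copied 'TTTTT' from pos 8. Output: "VXEEEEEETTTTTT"
Token 7: literal('M'). Output: "VXEEEEEETTTTTTM"
Token 8: literal('M'). Output: "VXEEEEEETTTTTTMM"

Answer: VXEEEEEETTTTTTMM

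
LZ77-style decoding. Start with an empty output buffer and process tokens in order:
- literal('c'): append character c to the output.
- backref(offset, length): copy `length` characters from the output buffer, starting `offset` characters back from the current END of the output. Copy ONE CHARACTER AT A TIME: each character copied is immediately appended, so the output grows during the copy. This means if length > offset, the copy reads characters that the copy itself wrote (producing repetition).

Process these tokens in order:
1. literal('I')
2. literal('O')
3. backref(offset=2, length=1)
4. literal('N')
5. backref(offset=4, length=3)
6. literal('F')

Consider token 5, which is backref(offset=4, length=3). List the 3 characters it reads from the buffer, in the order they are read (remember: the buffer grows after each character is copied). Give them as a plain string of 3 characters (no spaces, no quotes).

Token 1: literal('I'). Output: "I"
Token 2: literal('O'). Output: "IO"
Token 3: backref(off=2, len=1). Copied 'I' from pos 0. Output: "IOI"
Token 4: literal('N'). Output: "IOIN"
Token 5: backref(off=4, len=3). Buffer before: "IOIN" (len 4)
  byte 1: read out[0]='I', append. Buffer now: "IOINI"
  byte 2: read out[1]='O', append. Buffer now: "IOINIO"
  byte 3: read out[2]='I', append. Buffer now: "IOINIOI"

Answer: IOI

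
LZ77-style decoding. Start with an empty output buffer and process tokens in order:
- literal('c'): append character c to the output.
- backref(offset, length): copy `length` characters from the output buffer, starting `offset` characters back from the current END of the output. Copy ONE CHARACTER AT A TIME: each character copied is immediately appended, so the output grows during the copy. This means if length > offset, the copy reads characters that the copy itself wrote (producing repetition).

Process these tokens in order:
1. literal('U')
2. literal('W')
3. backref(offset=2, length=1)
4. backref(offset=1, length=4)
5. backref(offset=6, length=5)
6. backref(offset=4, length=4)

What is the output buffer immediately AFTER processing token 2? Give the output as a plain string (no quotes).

Answer: UW

Derivation:
Token 1: literal('U'). Output: "U"
Token 2: literal('W'). Output: "UW"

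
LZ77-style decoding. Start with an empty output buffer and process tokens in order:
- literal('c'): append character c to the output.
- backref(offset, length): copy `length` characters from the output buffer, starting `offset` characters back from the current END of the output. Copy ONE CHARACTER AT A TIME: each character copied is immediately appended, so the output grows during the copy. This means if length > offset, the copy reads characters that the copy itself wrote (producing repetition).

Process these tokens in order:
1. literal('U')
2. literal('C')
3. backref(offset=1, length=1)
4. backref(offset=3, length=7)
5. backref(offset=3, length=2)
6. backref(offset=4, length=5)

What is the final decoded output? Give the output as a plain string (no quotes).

Token 1: literal('U'). Output: "U"
Token 2: literal('C'). Output: "UC"
Token 3: backref(off=1, len=1). Copied 'C' from pos 1. Output: "UCC"
Token 4: backref(off=3, len=7) (overlapping!). Copied 'UCCUCCU' from pos 0. Output: "UCCUCCUCCU"
Token 5: backref(off=3, len=2). Copied 'CC' from pos 7. Output: "UCCUCCUCCUCC"
Token 6: backref(off=4, len=5) (overlapping!). Copied 'CUCCC' from pos 8. Output: "UCCUCCUCCUCCCUCCC"

Answer: UCCUCCUCCUCCCUCCC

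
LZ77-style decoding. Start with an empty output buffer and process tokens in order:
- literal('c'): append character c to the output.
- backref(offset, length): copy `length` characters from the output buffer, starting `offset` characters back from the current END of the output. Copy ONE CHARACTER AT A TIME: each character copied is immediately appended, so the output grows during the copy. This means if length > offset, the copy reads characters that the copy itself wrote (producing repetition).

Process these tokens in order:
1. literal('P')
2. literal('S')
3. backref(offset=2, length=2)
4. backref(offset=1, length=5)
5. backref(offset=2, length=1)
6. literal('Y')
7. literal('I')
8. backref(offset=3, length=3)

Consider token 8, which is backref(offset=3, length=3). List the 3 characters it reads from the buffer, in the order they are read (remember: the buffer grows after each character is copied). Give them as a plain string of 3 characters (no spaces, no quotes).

Answer: SYI

Derivation:
Token 1: literal('P'). Output: "P"
Token 2: literal('S'). Output: "PS"
Token 3: backref(off=2, len=2). Copied 'PS' from pos 0. Output: "PSPS"
Token 4: backref(off=1, len=5) (overlapping!). Copied 'SSSSS' from pos 3. Output: "PSPSSSSSS"
Token 5: backref(off=2, len=1). Copied 'S' from pos 7. Output: "PSPSSSSSSS"
Token 6: literal('Y'). Output: "PSPSSSSSSSY"
Token 7: literal('I'). Output: "PSPSSSSSSSYI"
Token 8: backref(off=3, len=3). Buffer before: "PSPSSSSSSSYI" (len 12)
  byte 1: read out[9]='S', append. Buffer now: "PSPSSSSSSSYIS"
  byte 2: read out[10]='Y', append. Buffer now: "PSPSSSSSSSYISY"
  byte 3: read out[11]='I', append. Buffer now: "PSPSSSSSSSYISYI"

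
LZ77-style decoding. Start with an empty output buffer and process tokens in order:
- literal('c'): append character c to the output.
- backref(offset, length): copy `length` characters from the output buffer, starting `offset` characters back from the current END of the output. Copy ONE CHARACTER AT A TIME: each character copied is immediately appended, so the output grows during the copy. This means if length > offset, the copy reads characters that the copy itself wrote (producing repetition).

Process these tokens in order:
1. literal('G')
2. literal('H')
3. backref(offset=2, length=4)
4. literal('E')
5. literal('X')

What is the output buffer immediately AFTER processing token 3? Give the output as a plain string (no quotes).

Token 1: literal('G'). Output: "G"
Token 2: literal('H'). Output: "GH"
Token 3: backref(off=2, len=4) (overlapping!). Copied 'GHGH' from pos 0. Output: "GHGHGH"

Answer: GHGHGH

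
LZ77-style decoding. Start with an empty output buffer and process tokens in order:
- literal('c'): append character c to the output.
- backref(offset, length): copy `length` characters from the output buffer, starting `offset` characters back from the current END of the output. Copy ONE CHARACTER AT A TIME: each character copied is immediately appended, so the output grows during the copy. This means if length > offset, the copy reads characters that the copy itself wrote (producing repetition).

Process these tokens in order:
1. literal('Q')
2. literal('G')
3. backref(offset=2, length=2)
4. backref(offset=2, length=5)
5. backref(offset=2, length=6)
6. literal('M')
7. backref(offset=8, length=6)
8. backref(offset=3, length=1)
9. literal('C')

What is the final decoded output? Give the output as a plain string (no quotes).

Token 1: literal('Q'). Output: "Q"
Token 2: literal('G'). Output: "QG"
Token 3: backref(off=2, len=2). Copied 'QG' from pos 0. Output: "QGQG"
Token 4: backref(off=2, len=5) (overlapping!). Copied 'QGQGQ' from pos 2. Output: "QGQGQGQGQ"
Token 5: backref(off=2, len=6) (overlapping!). Copied 'GQGQGQ' from pos 7. Output: "QGQGQGQGQGQGQGQ"
Token 6: literal('M'). Output: "QGQGQGQGQGQGQGQM"
Token 7: backref(off=8, len=6). Copied 'QGQGQG' from pos 8. Output: "QGQGQGQGQGQGQGQMQGQGQG"
Token 8: backref(off=3, len=1). Copied 'G' from pos 19. Output: "QGQGQGQGQGQGQGQMQGQGQGG"
Token 9: literal('C'). Output: "QGQGQGQGQGQGQGQMQGQGQGGC"

Answer: QGQGQGQGQGQGQGQMQGQGQGGC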